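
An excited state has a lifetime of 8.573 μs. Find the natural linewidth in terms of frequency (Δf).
9.282 kHz

Using the energy-time uncertainty principle and E = hf:
ΔEΔt ≥ ℏ/2
hΔf·Δt ≥ ℏ/2

The minimum frequency uncertainty is:
Δf = ℏ/(2hτ) = 1/(4πτ)
Δf = 1/(4π × 8.573e-06 s)
Δf = 9.282e+03 Hz = 9.282 kHz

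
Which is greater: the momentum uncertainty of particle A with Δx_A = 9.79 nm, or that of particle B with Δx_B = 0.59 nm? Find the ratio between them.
Particle B has the larger minimum momentum uncertainty, by a factor of 16.59.

For each particle, the minimum momentum uncertainty is Δp_min = ℏ/(2Δx):

Particle A: Δp_A = ℏ/(2×9.790e-09 m) = 5.386e-27 kg·m/s
Particle B: Δp_B = ℏ/(2×5.900e-10 m) = 8.937e-26 kg·m/s

Ratio: Δp_B/Δp_A = 16.59

Since Δp_min ∝ 1/Δx, the particle with smaller position uncertainty (B) has larger momentum uncertainty.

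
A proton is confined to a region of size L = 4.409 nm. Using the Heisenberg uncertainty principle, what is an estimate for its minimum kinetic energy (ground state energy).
266.854 neV

Using the uncertainty principle to estimate ground state energy:

1. The position uncertainty is approximately the confinement size:
   Δx ≈ L = 4.409e-09 m

2. From ΔxΔp ≥ ℏ/2, the minimum momentum uncertainty is:
   Δp ≈ ℏ/(2L) = 1.196e-26 kg·m/s

3. The kinetic energy is approximately:
   KE ≈ (Δp)²/(2m) = (1.196e-26)²/(2 × 1.673e-27 kg)
   KE ≈ 4.275e-26 J = 266.854 neV

This is an order-of-magnitude estimate of the ground state energy.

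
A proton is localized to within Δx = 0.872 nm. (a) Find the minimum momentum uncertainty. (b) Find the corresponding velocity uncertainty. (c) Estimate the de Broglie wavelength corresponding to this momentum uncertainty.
(a) Δp_min = 6.047 × 10^-26 kg·m/s
(b) Δv_min = 36.152 m/s
(c) λ_dB = 10.958 nm

Step-by-step:

(a) From the uncertainty principle:
Δp_min = ℏ/(2Δx) = (1.055e-34 J·s)/(2 × 8.720e-10 m) = 6.047e-26 kg·m/s

(b) The velocity uncertainty:
Δv = Δp/m = (6.047e-26 kg·m/s)/(1.673e-27 kg) = 3.615e+01 m/s = 36.152 m/s

(c) The de Broglie wavelength for this momentum:
λ = h/p = (6.626e-34 J·s)/(6.047e-26 kg·m/s) = 1.096e-08 m = 10.958 nm

Note: The de Broglie wavelength is comparable to the localization size, as expected from wave-particle duality.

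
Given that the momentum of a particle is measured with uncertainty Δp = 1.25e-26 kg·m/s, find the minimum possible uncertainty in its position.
4.218 nm

Using the Heisenberg uncertainty principle:
ΔxΔp ≥ ℏ/2

The minimum uncertainty in position is:
Δx_min = ℏ/(2Δp)
Δx_min = (1.055e-34 J·s) / (2 × 1.250e-26 kg·m/s)
Δx_min = 4.218e-09 m = 4.218 nm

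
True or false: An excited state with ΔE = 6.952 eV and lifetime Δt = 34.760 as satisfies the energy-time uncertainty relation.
No, it violates the uncertainty relation.

Calculate the product ΔEΔt:
ΔE = 6.952 eV = 1.114e-18 J
ΔEΔt = (1.114e-18 J) × (3.476e-17 s)
ΔEΔt = 3.872e-35 J·s

Compare to the minimum allowed value ℏ/2:
ℏ/2 = 5.273e-35 J·s

Since ΔEΔt = 3.872e-35 J·s < 5.273e-35 J·s = ℏ/2,
this violates the uncertainty relation.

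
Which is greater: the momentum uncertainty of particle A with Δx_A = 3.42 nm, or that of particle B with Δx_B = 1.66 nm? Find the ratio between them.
Particle B has the larger minimum momentum uncertainty, by a factor of 2.06.

For each particle, the minimum momentum uncertainty is Δp_min = ℏ/(2Δx):

Particle A: Δp_A = ℏ/(2×3.420e-09 m) = 1.542e-26 kg·m/s
Particle B: Δp_B = ℏ/(2×1.660e-09 m) = 3.176e-26 kg·m/s

Ratio: Δp_B/Δp_A = 2.06

Since Δp_min ∝ 1/Δx, the particle with smaller position uncertainty (B) has larger momentum uncertainty.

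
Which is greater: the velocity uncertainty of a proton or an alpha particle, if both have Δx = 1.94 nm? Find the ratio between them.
The proton has the larger minimum velocity uncertainty, by a ratio of 4.0.

For both particles, Δp_min = ℏ/(2Δx) = 2.718e-26 kg·m/s (same for both).

The velocity uncertainty is Δv = Δp/m:
- proton: Δv = 2.718e-26 / 1.673e-27 = 1.625e+01 m/s = 16.250 m/s
- alpha particle: Δv = 2.718e-26 / 6.645e-27 = 4.090e+00 m/s = 4.090 m/s

Ratio: 1.625e+01 / 4.090e+00 = 4.0

The lighter particle has larger velocity uncertainty because Δv ∝ 1/m.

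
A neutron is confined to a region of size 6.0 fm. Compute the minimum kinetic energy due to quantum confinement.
143.898 keV

Using the uncertainty principle:

1. Position uncertainty: Δx ≈ 6.000e-15 m
2. Minimum momentum uncertainty: Δp = ℏ/(2Δx) = 8.788e-21 kg·m/s
3. Minimum kinetic energy:
   KE = (Δp)²/(2m) = (8.788e-21)²/(2 × 1.675e-27 kg)
   KE = 2.305e-14 J = 143.898 keV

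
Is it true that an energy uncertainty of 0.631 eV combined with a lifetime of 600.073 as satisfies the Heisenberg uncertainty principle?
Yes, it satisfies the uncertainty relation.

Calculate the product ΔEΔt:
ΔE = 0.631 eV = 1.011e-19 J
ΔEΔt = (1.011e-19 J) × (6.001e-16 s)
ΔEΔt = 6.067e-35 J·s

Compare to the minimum allowed value ℏ/2:
ℏ/2 = 5.273e-35 J·s

Since ΔEΔt = 6.067e-35 J·s ≥ 5.273e-35 J·s = ℏ/2,
this satisfies the uncertainty relation.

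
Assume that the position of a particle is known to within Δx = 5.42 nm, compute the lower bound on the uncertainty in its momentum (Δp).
9.729 × 10^-27 kg·m/s

Using the Heisenberg uncertainty principle:
ΔxΔp ≥ ℏ/2

The minimum uncertainty in momentum is:
Δp_min = ℏ/(2Δx)
Δp_min = (1.055e-34 J·s) / (2 × 5.420e-09 m)
Δp_min = 9.729e-27 kg·m/s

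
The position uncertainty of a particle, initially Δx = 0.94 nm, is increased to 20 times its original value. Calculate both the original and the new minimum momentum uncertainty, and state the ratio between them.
Original Δp_min = 5.609 × 10^-26 kg·m/s; new Δp'_min = 2.805 × 10^-27 kg·m/s; ratio Δp'_min/Δp_min = 1/20.

From the uncertainty principle ΔxΔp ≥ ℏ/2, the minimum momentum uncertainty is Δp_min = ℏ/(2Δx).

Original (Δx = 0.94 nm = 9.400e-10 m):
Δp_min = (1.055e-34 J·s)/(2 × 9.400e-10 m) = 5.609e-26 kg·m/s

When Δx → 20Δx:
Δp'_min = ℏ/(2 × 20Δx) = (1/20) × ℏ/(2Δx) = (1/20) × Δp_min
Δp'_min = 1/20 × 5.609e-26 kg·m/s = 2.805e-27 kg·m/s

Since Δp_min ∝ 1/Δx, when Δx is increased to 20 times its original value, Δp_min decreases to 1/20 of its original value.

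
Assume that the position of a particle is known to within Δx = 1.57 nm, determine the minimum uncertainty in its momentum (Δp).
3.359 × 10^-26 kg·m/s

Using the Heisenberg uncertainty principle:
ΔxΔp ≥ ℏ/2

The minimum uncertainty in momentum is:
Δp_min = ℏ/(2Δx)
Δp_min = (1.055e-34 J·s) / (2 × 1.570e-09 m)
Δp_min = 3.359e-26 kg·m/s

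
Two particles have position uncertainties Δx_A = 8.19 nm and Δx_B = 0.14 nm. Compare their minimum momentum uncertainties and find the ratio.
Particle B has the larger minimum momentum uncertainty, by a factor of 58.50.

For each particle, the minimum momentum uncertainty is Δp_min = ℏ/(2Δx):

Particle A: Δp_A = ℏ/(2×8.190e-09 m) = 6.438e-27 kg·m/s
Particle B: Δp_B = ℏ/(2×1.400e-10 m) = 3.766e-25 kg·m/s

Ratio: Δp_B/Δp_A = 58.50

Since Δp_min ∝ 1/Δx, the particle with smaller position uncertainty (B) has larger momentum uncertainty.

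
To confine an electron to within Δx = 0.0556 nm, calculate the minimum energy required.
3.081 eV

Localizing a particle requires giving it sufficient momentum uncertainty:

1. From uncertainty principle: Δp ≥ ℏ/(2Δx)
   Δp_min = (1.055e-34 J·s) / (2 × 5.560e-11 m)
   Δp_min = 9.484e-25 kg·m/s

2. This momentum uncertainty corresponds to kinetic energy:
   KE ≈ (Δp)²/(2m) = (9.484e-25)²/(2 × 9.109e-31 kg)
   KE = 4.937e-19 J = 3.081 eV

Tighter localization requires more energy.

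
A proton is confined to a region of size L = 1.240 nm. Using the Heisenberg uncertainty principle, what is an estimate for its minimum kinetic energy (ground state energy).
3.374 μeV

Using the uncertainty principle to estimate ground state energy:

1. The position uncertainty is approximately the confinement size:
   Δx ≈ L = 1.240e-09 m

2. From ΔxΔp ≥ ℏ/2, the minimum momentum uncertainty is:
   Δp ≈ ℏ/(2L) = 4.252e-26 kg·m/s

3. The kinetic energy is approximately:
   KE ≈ (Δp)²/(2m) = (4.252e-26)²/(2 × 1.673e-27 kg)
   KE ≈ 5.405e-25 J = 3.374 μeV

This is an order-of-magnitude estimate of the ground state energy.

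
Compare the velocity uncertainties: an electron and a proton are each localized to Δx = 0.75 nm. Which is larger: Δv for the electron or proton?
The electron has the larger minimum velocity uncertainty, by a ratio of 1836.2.

For both particles, Δp_min = ℏ/(2Δx) = 7.030e-26 kg·m/s (same for both).

The velocity uncertainty is Δv = Δp/m:
- electron: Δv = 7.030e-26 / 9.109e-31 = 7.718e+04 m/s = 77.178 km/s
- proton: Δv = 7.030e-26 / 1.673e-27 = 4.203e+01 m/s = 42.033 m/s

Ratio: 7.718e+04 / 4.203e+01 = 1836.2

The lighter particle has larger velocity uncertainty because Δv ∝ 1/m.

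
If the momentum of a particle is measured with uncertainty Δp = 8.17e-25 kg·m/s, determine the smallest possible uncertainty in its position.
64.539 pm

Using the Heisenberg uncertainty principle:
ΔxΔp ≥ ℏ/2

The minimum uncertainty in position is:
Δx_min = ℏ/(2Δp)
Δx_min = (1.055e-34 J·s) / (2 × 8.170e-25 kg·m/s)
Δx_min = 6.454e-11 m = 64.539 pm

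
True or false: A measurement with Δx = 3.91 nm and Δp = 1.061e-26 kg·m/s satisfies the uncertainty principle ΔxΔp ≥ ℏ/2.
No, it violates the uncertainty principle (impossible measurement).

Calculate the product ΔxΔp:
ΔxΔp = (3.910e-09 m) × (1.061e-26 kg·m/s)
ΔxΔp = 4.149e-35 J·s

Compare to the minimum allowed value ℏ/2:
ℏ/2 = 5.273e-35 J·s

Since ΔxΔp = 4.149e-35 J·s < 5.273e-35 J·s = ℏ/2,
the measurement violates the uncertainty principle.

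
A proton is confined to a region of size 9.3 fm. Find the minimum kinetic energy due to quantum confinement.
59.977 keV

Using the uncertainty principle:

1. Position uncertainty: Δx ≈ 9.300e-15 m
2. Minimum momentum uncertainty: Δp = ℏ/(2Δx) = 5.670e-21 kg·m/s
3. Minimum kinetic energy:
   KE = (Δp)²/(2m) = (5.670e-21)²/(2 × 1.673e-27 kg)
   KE = 9.609e-15 J = 59.977 keV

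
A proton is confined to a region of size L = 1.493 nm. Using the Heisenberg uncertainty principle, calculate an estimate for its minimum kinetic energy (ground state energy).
2.327 μeV

Using the uncertainty principle to estimate ground state energy:

1. The position uncertainty is approximately the confinement size:
   Δx ≈ L = 1.493e-09 m

2. From ΔxΔp ≥ ℏ/2, the minimum momentum uncertainty is:
   Δp ≈ ℏ/(2L) = 3.532e-26 kg·m/s

3. The kinetic energy is approximately:
   KE ≈ (Δp)²/(2m) = (3.532e-26)²/(2 × 1.673e-27 kg)
   KE ≈ 3.729e-25 J = 2.327 μeV

This is an order-of-magnitude estimate of the ground state energy.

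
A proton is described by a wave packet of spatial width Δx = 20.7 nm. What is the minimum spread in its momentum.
2.547 × 10^-27 kg·m/s

For a wave packet, the spatial width Δx and momentum spread Δp are related by the uncertainty principle:
ΔxΔp ≥ ℏ/2

The minimum momentum spread is:
Δp_min = ℏ/(2Δx)
Δp_min = (1.055e-34 J·s) / (2 × 2.070e-08 m)
Δp_min = 2.547e-27 kg·m/s

A wave packet cannot have both a well-defined position and well-defined momentum.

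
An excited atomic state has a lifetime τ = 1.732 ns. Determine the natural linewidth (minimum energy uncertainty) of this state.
190.015 neV

Using the energy-time uncertainty principle:
ΔEΔt ≥ ℏ/2

The lifetime τ represents the time uncertainty Δt.
The natural linewidth (minimum energy uncertainty) is:

ΔE = ℏ/(2τ)
ΔE = (1.055e-34 J·s) / (2 × 1.732e-09 s)
ΔE = 3.044e-26 J = 190.015 neV

This natural linewidth limits the precision of spectroscopic measurements.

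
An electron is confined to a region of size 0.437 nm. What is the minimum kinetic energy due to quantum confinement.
49.877 meV

Using the uncertainty principle:

1. Position uncertainty: Δx ≈ 4.370e-10 m
2. Minimum momentum uncertainty: Δp = ℏ/(2Δx) = 1.207e-25 kg·m/s
3. Minimum kinetic energy:
   KE = (Δp)²/(2m) = (1.207e-25)²/(2 × 9.109e-31 kg)
   KE = 7.991e-21 J = 49.877 meV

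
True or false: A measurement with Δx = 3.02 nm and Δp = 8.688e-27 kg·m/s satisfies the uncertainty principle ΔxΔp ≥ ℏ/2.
No, it violates the uncertainty principle (impossible measurement).

Calculate the product ΔxΔp:
ΔxΔp = (3.020e-09 m) × (8.688e-27 kg·m/s)
ΔxΔp = 2.624e-35 J·s

Compare to the minimum allowed value ℏ/2:
ℏ/2 = 5.273e-35 J·s

Since ΔxΔp = 2.624e-35 J·s < 5.273e-35 J·s = ℏ/2,
the measurement violates the uncertainty principle.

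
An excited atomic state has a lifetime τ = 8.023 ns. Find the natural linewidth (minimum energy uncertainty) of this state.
41.020 neV

Using the energy-time uncertainty principle:
ΔEΔt ≥ ℏ/2

The lifetime τ represents the time uncertainty Δt.
The natural linewidth (minimum energy uncertainty) is:

ΔE = ℏ/(2τ)
ΔE = (1.055e-34 J·s) / (2 × 8.023e-09 s)
ΔE = 6.572e-27 J = 41.020 neV

This natural linewidth limits the precision of spectroscopic measurements.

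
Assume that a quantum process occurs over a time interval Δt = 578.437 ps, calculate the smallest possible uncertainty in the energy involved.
568.957 neV

Using the energy-time uncertainty principle:
ΔEΔt ≥ ℏ/2

The minimum uncertainty in energy is:
ΔE_min = ℏ/(2Δt)
ΔE_min = (1.055e-34 J·s) / (2 × 5.784e-10 s)
ΔE_min = 9.116e-26 J = 568.957 neV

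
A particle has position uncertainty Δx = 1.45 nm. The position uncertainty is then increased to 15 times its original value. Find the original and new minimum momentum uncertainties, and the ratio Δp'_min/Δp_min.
Original Δp_min = 3.636 × 10^-26 kg·m/s; new Δp'_min = 2.424 × 10^-27 kg·m/s; ratio Δp'_min/Δp_min = 1/15.

From the uncertainty principle ΔxΔp ≥ ℏ/2, the minimum momentum uncertainty is Δp_min = ℏ/(2Δx).

Original (Δx = 1.45 nm = 1.450e-09 m):
Δp_min = (1.055e-34 J·s)/(2 × 1.450e-09 m) = 3.636e-26 kg·m/s

When Δx → 15Δx:
Δp'_min = ℏ/(2 × 15Δx) = (1/15) × ℏ/(2Δx) = (1/15) × Δp_min
Δp'_min = 1/15 × 3.636e-26 kg·m/s = 2.424e-27 kg·m/s

Since Δp_min ∝ 1/Δx, when Δx is increased to 15 times its original value, Δp_min decreases to 1/15 of its original value.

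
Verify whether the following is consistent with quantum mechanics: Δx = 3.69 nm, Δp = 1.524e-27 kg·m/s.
No, it violates the uncertainty principle (impossible measurement).

Calculate the product ΔxΔp:
ΔxΔp = (3.690e-09 m) × (1.524e-27 kg·m/s)
ΔxΔp = 5.624e-36 J·s

Compare to the minimum allowed value ℏ/2:
ℏ/2 = 5.273e-35 J·s

Since ΔxΔp = 5.624e-36 J·s < 5.273e-35 J·s = ℏ/2,
the measurement violates the uncertainty principle.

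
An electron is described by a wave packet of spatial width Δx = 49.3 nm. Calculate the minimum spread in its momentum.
1.070 × 10^-27 kg·m/s

For a wave packet, the spatial width Δx and momentum spread Δp are related by the uncertainty principle:
ΔxΔp ≥ ℏ/2

The minimum momentum spread is:
Δp_min = ℏ/(2Δx)
Δp_min = (1.055e-34 J·s) / (2 × 4.930e-08 m)
Δp_min = 1.070e-27 kg·m/s

A wave packet cannot have both a well-defined position and well-defined momentum.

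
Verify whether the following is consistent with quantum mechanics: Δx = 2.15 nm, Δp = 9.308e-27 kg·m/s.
No, it violates the uncertainty principle (impossible measurement).

Calculate the product ΔxΔp:
ΔxΔp = (2.150e-09 m) × (9.308e-27 kg·m/s)
ΔxΔp = 2.001e-35 J·s

Compare to the minimum allowed value ℏ/2:
ℏ/2 = 5.273e-35 J·s

Since ΔxΔp = 2.001e-35 J·s < 5.273e-35 J·s = ℏ/2,
the measurement violates the uncertainty principle.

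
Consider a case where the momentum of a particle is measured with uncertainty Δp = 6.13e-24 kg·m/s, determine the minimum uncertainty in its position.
8.602 pm

Using the Heisenberg uncertainty principle:
ΔxΔp ≥ ℏ/2

The minimum uncertainty in position is:
Δx_min = ℏ/(2Δp)
Δx_min = (1.055e-34 J·s) / (2 × 6.130e-24 kg·m/s)
Δx_min = 8.602e-12 m = 8.602 pm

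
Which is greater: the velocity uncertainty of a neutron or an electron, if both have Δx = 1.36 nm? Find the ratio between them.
The electron has the larger minimum velocity uncertainty, by a ratio of 1838.7.

For both particles, Δp_min = ℏ/(2Δx) = 3.877e-26 kg·m/s (same for both).

The velocity uncertainty is Δv = Δp/m:
- neutron: Δv = 3.877e-26 / 1.675e-27 = 2.315e+01 m/s = 23.148 m/s
- electron: Δv = 3.877e-26 / 9.109e-31 = 4.256e+04 m/s = 42.562 km/s

Ratio: 4.256e+04 / 2.315e+01 = 1838.7

The lighter particle has larger velocity uncertainty because Δv ∝ 1/m.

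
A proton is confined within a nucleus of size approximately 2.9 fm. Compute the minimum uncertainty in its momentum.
1.818 × 10^-20 kg·m/s

Using the Heisenberg uncertainty principle:
ΔxΔp ≥ ℏ/2

With Δx ≈ L = 2.900e-15 m (the confinement size):
Δp_min = ℏ/(2Δx)
Δp_min = (1.055e-34 J·s) / (2 × 2.900e-15 m)
Δp_min = 1.818e-20 kg·m/s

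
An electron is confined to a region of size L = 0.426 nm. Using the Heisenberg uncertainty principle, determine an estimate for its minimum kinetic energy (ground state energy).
52.486 meV

Using the uncertainty principle to estimate ground state energy:

1. The position uncertainty is approximately the confinement size:
   Δx ≈ L = 4.260e-10 m

2. From ΔxΔp ≥ ℏ/2, the minimum momentum uncertainty is:
   Δp ≈ ℏ/(2L) = 1.238e-25 kg·m/s

3. The kinetic energy is approximately:
   KE ≈ (Δp)²/(2m) = (1.238e-25)²/(2 × 9.109e-31 kg)
   KE ≈ 8.409e-21 J = 52.486 meV

This is an order-of-magnitude estimate of the ground state energy.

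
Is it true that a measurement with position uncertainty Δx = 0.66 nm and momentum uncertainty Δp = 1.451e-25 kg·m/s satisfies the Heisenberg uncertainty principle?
Yes, it satisfies the uncertainty principle.

Calculate the product ΔxΔp:
ΔxΔp = (6.600e-10 m) × (1.451e-25 kg·m/s)
ΔxΔp = 9.577e-35 J·s

Compare to the minimum allowed value ℏ/2:
ℏ/2 = 5.273e-35 J·s

Since ΔxΔp = 9.577e-35 J·s ≥ 5.273e-35 J·s = ℏ/2,
the measurement satisfies the uncertainty principle.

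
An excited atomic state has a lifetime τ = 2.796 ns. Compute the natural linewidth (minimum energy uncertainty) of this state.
117.706 neV

Using the energy-time uncertainty principle:
ΔEΔt ≥ ℏ/2

The lifetime τ represents the time uncertainty Δt.
The natural linewidth (minimum energy uncertainty) is:

ΔE = ℏ/(2τ)
ΔE = (1.055e-34 J·s) / (2 × 2.796e-09 s)
ΔE = 1.886e-26 J = 117.706 neV

This natural linewidth limits the precision of spectroscopic measurements.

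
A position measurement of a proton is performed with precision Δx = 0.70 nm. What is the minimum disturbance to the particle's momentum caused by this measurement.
7.533 × 10^-26 kg·m/s

The uncertainty principle implies that measuring position disturbs momentum:
ΔxΔp ≥ ℏ/2

When we measure position with precision Δx, we necessarily introduce a momentum uncertainty:
Δp ≥ ℏ/(2Δx)
Δp_min = (1.055e-34 J·s) / (2 × 7.000e-10 m)
Δp_min = 7.533e-26 kg·m/s

The more precisely we measure position, the greater the momentum disturbance.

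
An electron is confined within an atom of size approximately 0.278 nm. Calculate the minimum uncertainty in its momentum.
1.897 × 10^-25 kg·m/s

Using the Heisenberg uncertainty principle:
ΔxΔp ≥ ℏ/2

With Δx ≈ L = 2.780e-10 m (the confinement size):
Δp_min = ℏ/(2Δx)
Δp_min = (1.055e-34 J·s) / (2 × 2.780e-10 m)
Δp_min = 1.897e-25 kg·m/s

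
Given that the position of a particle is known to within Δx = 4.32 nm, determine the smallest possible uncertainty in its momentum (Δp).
1.221 × 10^-26 kg·m/s

Using the Heisenberg uncertainty principle:
ΔxΔp ≥ ℏ/2

The minimum uncertainty in momentum is:
Δp_min = ℏ/(2Δx)
Δp_min = (1.055e-34 J·s) / (2 × 4.320e-09 m)
Δp_min = 1.221e-26 kg·m/s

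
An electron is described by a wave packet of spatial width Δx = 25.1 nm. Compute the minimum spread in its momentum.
2.101 × 10^-27 kg·m/s

For a wave packet, the spatial width Δx and momentum spread Δp are related by the uncertainty principle:
ΔxΔp ≥ ℏ/2

The minimum momentum spread is:
Δp_min = ℏ/(2Δx)
Δp_min = (1.055e-34 J·s) / (2 × 2.510e-08 m)
Δp_min = 2.101e-27 kg·m/s

A wave packet cannot have both a well-defined position and well-defined momentum.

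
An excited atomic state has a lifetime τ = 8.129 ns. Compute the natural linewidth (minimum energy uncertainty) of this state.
40.485 neV

Using the energy-time uncertainty principle:
ΔEΔt ≥ ℏ/2

The lifetime τ represents the time uncertainty Δt.
The natural linewidth (minimum energy uncertainty) is:

ΔE = ℏ/(2τ)
ΔE = (1.055e-34 J·s) / (2 × 8.129e-09 s)
ΔE = 6.486e-27 J = 40.485 neV

This natural linewidth limits the precision of spectroscopic measurements.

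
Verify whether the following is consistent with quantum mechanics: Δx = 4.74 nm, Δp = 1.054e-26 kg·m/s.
No, it violates the uncertainty principle (impossible measurement).

Calculate the product ΔxΔp:
ΔxΔp = (4.740e-09 m) × (1.054e-26 kg·m/s)
ΔxΔp = 4.996e-35 J·s

Compare to the minimum allowed value ℏ/2:
ℏ/2 = 5.273e-35 J·s

Since ΔxΔp = 4.996e-35 J·s < 5.273e-35 J·s = ℏ/2,
the measurement violates the uncertainty principle.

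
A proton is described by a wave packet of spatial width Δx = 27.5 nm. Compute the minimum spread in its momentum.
1.917 × 10^-27 kg·m/s

For a wave packet, the spatial width Δx and momentum spread Δp are related by the uncertainty principle:
ΔxΔp ≥ ℏ/2

The minimum momentum spread is:
Δp_min = ℏ/(2Δx)
Δp_min = (1.055e-34 J·s) / (2 × 2.750e-08 m)
Δp_min = 1.917e-27 kg·m/s

A wave packet cannot have both a well-defined position and well-defined momentum.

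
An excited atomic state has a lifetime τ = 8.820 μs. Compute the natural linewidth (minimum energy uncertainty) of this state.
37.314 peV

Using the energy-time uncertainty principle:
ΔEΔt ≥ ℏ/2

The lifetime τ represents the time uncertainty Δt.
The natural linewidth (minimum energy uncertainty) is:

ΔE = ℏ/(2τ)
ΔE = (1.055e-34 J·s) / (2 × 8.820e-06 s)
ΔE = 5.978e-30 J = 37.314 peV

This natural linewidth limits the precision of spectroscopic measurements.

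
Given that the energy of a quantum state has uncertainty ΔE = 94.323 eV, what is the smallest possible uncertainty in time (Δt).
3.489 as

Using the energy-time uncertainty principle:
ΔEΔt ≥ ℏ/2

The minimum uncertainty in time is:
Δt_min = ℏ/(2ΔE)
Δt_min = (1.055e-34 J·s) / (2 × 1.511e-17 J)
Δt_min = 3.489e-18 s = 3.489 as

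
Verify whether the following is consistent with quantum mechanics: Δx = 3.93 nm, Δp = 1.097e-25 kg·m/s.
Yes, it satisfies the uncertainty principle.

Calculate the product ΔxΔp:
ΔxΔp = (3.930e-09 m) × (1.097e-25 kg·m/s)
ΔxΔp = 4.311e-34 J·s

Compare to the minimum allowed value ℏ/2:
ℏ/2 = 5.273e-35 J·s

Since ΔxΔp = 4.311e-34 J·s ≥ 5.273e-35 J·s = ℏ/2,
the measurement satisfies the uncertainty principle.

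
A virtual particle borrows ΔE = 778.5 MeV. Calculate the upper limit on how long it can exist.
4.227 × 10^-25 s

Using the energy-time uncertainty principle:
ΔEΔt ≥ ℏ/2

For a virtual particle borrowing energy ΔE, the maximum lifetime is:
Δt_max = ℏ/(2ΔE)

Converting energy:
ΔE = 778.5 MeV = 1.247e-10 J

Δt_max = (1.055e-34 J·s) / (2 × 1.247e-10 J)
Δt_max = 4.227e-25 s = 4.227 × 10^-25 s

Virtual particles with higher borrowed energy exist for shorter times.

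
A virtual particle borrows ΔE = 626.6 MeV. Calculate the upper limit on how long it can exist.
5.252 × 10^-25 s

Using the energy-time uncertainty principle:
ΔEΔt ≥ ℏ/2

For a virtual particle borrowing energy ΔE, the maximum lifetime is:
Δt_max = ℏ/(2ΔE)

Converting energy:
ΔE = 626.6 MeV = 1.004e-10 J

Δt_max = (1.055e-34 J·s) / (2 × 1.004e-10 J)
Δt_max = 5.252e-25 s = 5.252 × 10^-25 s

Virtual particles with higher borrowed energy exist for shorter times.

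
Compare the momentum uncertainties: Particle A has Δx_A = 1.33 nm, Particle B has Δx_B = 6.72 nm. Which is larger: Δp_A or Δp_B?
Particle A has the larger minimum momentum uncertainty, by a factor of 5.05.

For each particle, the minimum momentum uncertainty is Δp_min = ℏ/(2Δx):

Particle A: Δp_A = ℏ/(2×1.330e-09 m) = 3.965e-26 kg·m/s
Particle B: Δp_B = ℏ/(2×6.720e-09 m) = 7.847e-27 kg·m/s

Ratio: Δp_A/Δp_B = 5.05

Since Δp_min ∝ 1/Δx, the particle with smaller position uncertainty (A) has larger momentum uncertainty.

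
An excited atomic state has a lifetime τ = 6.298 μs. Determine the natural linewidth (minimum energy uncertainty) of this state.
52.256 peV

Using the energy-time uncertainty principle:
ΔEΔt ≥ ℏ/2

The lifetime τ represents the time uncertainty Δt.
The natural linewidth (minimum energy uncertainty) is:

ΔE = ℏ/(2τ)
ΔE = (1.055e-34 J·s) / (2 × 6.298e-06 s)
ΔE = 8.372e-30 J = 52.256 peV

This natural linewidth limits the precision of spectroscopic measurements.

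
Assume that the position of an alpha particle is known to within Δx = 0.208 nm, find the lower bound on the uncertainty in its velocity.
38.151 m/s

Using the Heisenberg uncertainty principle and Δp = mΔv:
ΔxΔp ≥ ℏ/2
Δx(mΔv) ≥ ℏ/2

The minimum uncertainty in velocity is:
Δv_min = ℏ/(2mΔx)
Δv_min = (1.055e-34 J·s) / (2 × 6.645e-27 kg × 2.080e-10 m)
Δv_min = 3.815e+01 m/s = 38.151 m/s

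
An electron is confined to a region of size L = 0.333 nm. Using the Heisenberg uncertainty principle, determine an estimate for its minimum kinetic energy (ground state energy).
85.896 meV

Using the uncertainty principle to estimate ground state energy:

1. The position uncertainty is approximately the confinement size:
   Δx ≈ L = 3.330e-10 m

2. From ΔxΔp ≥ ℏ/2, the minimum momentum uncertainty is:
   Δp ≈ ℏ/(2L) = 1.583e-25 kg·m/s

3. The kinetic energy is approximately:
   KE ≈ (Δp)²/(2m) = (1.583e-25)²/(2 × 9.109e-31 kg)
   KE ≈ 1.376e-20 J = 85.896 meV

This is an order-of-magnitude estimate of the ground state energy.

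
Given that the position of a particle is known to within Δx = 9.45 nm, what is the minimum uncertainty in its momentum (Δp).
5.580 × 10^-27 kg·m/s

Using the Heisenberg uncertainty principle:
ΔxΔp ≥ ℏ/2

The minimum uncertainty in momentum is:
Δp_min = ℏ/(2Δx)
Δp_min = (1.055e-34 J·s) / (2 × 9.450e-09 m)
Δp_min = 5.580e-27 kg·m/s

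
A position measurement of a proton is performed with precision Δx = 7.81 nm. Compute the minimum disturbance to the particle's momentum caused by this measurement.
6.751 × 10^-27 kg·m/s

The uncertainty principle implies that measuring position disturbs momentum:
ΔxΔp ≥ ℏ/2

When we measure position with precision Δx, we necessarily introduce a momentum uncertainty:
Δp ≥ ℏ/(2Δx)
Δp_min = (1.055e-34 J·s) / (2 × 7.810e-09 m)
Δp_min = 6.751e-27 kg·m/s

The more precisely we measure position, the greater the momentum disturbance.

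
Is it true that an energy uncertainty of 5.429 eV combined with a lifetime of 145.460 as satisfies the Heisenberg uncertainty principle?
Yes, it satisfies the uncertainty relation.

Calculate the product ΔEΔt:
ΔE = 5.429 eV = 8.698e-19 J
ΔEΔt = (8.698e-19 J) × (1.455e-16 s)
ΔEΔt = 1.265e-34 J·s

Compare to the minimum allowed value ℏ/2:
ℏ/2 = 5.273e-35 J·s

Since ΔEΔt = 1.265e-34 J·s ≥ 5.273e-35 J·s = ℏ/2,
this satisfies the uncertainty relation.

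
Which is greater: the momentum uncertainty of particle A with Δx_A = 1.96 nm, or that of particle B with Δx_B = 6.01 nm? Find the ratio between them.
Particle A has the larger minimum momentum uncertainty, by a factor of 3.07.

For each particle, the minimum momentum uncertainty is Δp_min = ℏ/(2Δx):

Particle A: Δp_A = ℏ/(2×1.960e-09 m) = 2.690e-26 kg·m/s
Particle B: Δp_B = ℏ/(2×6.010e-09 m) = 8.773e-27 kg·m/s

Ratio: Δp_A/Δp_B = 3.07

Since Δp_min ∝ 1/Δx, the particle with smaller position uncertainty (A) has larger momentum uncertainty.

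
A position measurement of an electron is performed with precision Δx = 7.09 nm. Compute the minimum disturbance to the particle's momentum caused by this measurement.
7.437 × 10^-27 kg·m/s

The uncertainty principle implies that measuring position disturbs momentum:
ΔxΔp ≥ ℏ/2

When we measure position with precision Δx, we necessarily introduce a momentum uncertainty:
Δp ≥ ℏ/(2Δx)
Δp_min = (1.055e-34 J·s) / (2 × 7.090e-09 m)
Δp_min = 7.437e-27 kg·m/s

The more precisely we measure position, the greater the momentum disturbance.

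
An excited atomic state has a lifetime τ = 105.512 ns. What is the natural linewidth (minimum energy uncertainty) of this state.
3.119 neV

Using the energy-time uncertainty principle:
ΔEΔt ≥ ℏ/2

The lifetime τ represents the time uncertainty Δt.
The natural linewidth (minimum energy uncertainty) is:

ΔE = ℏ/(2τ)
ΔE = (1.055e-34 J·s) / (2 × 1.055e-07 s)
ΔE = 4.997e-28 J = 3.119 neV

This natural linewidth limits the precision of spectroscopic measurements.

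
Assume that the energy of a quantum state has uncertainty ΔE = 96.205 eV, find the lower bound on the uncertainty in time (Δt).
3.421 as

Using the energy-time uncertainty principle:
ΔEΔt ≥ ℏ/2

The minimum uncertainty in time is:
Δt_min = ℏ/(2ΔE)
Δt_min = (1.055e-34 J·s) / (2 × 1.541e-17 J)
Δt_min = 3.421e-18 s = 3.421 as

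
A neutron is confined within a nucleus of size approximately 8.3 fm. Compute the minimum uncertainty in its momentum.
6.353 × 10^-21 kg·m/s

Using the Heisenberg uncertainty principle:
ΔxΔp ≥ ℏ/2

With Δx ≈ L = 8.300e-15 m (the confinement size):
Δp_min = ℏ/(2Δx)
Δp_min = (1.055e-34 J·s) / (2 × 8.300e-15 m)
Δp_min = 6.353e-21 kg·m/s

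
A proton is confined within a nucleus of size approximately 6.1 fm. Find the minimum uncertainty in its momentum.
8.644 × 10^-21 kg·m/s

Using the Heisenberg uncertainty principle:
ΔxΔp ≥ ℏ/2

With Δx ≈ L = 6.100e-15 m (the confinement size):
Δp_min = ℏ/(2Δx)
Δp_min = (1.055e-34 J·s) / (2 × 6.100e-15 m)
Δp_min = 8.644e-21 kg·m/s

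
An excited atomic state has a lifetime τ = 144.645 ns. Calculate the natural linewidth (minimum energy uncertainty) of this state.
2.275 neV

Using the energy-time uncertainty principle:
ΔEΔt ≥ ℏ/2

The lifetime τ represents the time uncertainty Δt.
The natural linewidth (minimum energy uncertainty) is:

ΔE = ℏ/(2τ)
ΔE = (1.055e-34 J·s) / (2 × 1.446e-07 s)
ΔE = 3.645e-28 J = 2.275 neV

This natural linewidth limits the precision of spectroscopic measurements.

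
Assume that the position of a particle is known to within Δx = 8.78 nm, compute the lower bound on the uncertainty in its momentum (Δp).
6.006 × 10^-27 kg·m/s

Using the Heisenberg uncertainty principle:
ΔxΔp ≥ ℏ/2

The minimum uncertainty in momentum is:
Δp_min = ℏ/(2Δx)
Δp_min = (1.055e-34 J·s) / (2 × 8.780e-09 m)
Δp_min = 6.006e-27 kg·m/s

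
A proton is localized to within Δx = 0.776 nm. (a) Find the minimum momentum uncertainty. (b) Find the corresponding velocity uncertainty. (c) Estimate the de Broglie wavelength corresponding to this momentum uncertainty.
(a) Δp_min = 6.795 × 10^-26 kg·m/s
(b) Δv_min = 40.624 m/s
(c) λ_dB = 9.752 nm

Step-by-step:

(a) From the uncertainty principle:
Δp_min = ℏ/(2Δx) = (1.055e-34 J·s)/(2 × 7.760e-10 m) = 6.795e-26 kg·m/s

(b) The velocity uncertainty:
Δv = Δp/m = (6.795e-26 kg·m/s)/(1.673e-27 kg) = 4.062e+01 m/s = 40.624 m/s

(c) The de Broglie wavelength for this momentum:
λ = h/p = (6.626e-34 J·s)/(6.795e-26 kg·m/s) = 9.752e-09 m = 9.752 nm

Note: The de Broglie wavelength is comparable to the localization size, as expected from wave-particle duality.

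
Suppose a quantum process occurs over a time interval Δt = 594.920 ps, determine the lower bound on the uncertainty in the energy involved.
553.194 neV

Using the energy-time uncertainty principle:
ΔEΔt ≥ ℏ/2

The minimum uncertainty in energy is:
ΔE_min = ℏ/(2Δt)
ΔE_min = (1.055e-34 J·s) / (2 × 5.949e-10 s)
ΔE_min = 8.863e-26 J = 553.194 neV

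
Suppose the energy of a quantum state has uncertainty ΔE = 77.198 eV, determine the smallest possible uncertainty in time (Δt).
4.263 as

Using the energy-time uncertainty principle:
ΔEΔt ≥ ℏ/2

The minimum uncertainty in time is:
Δt_min = ℏ/(2ΔE)
Δt_min = (1.055e-34 J·s) / (2 × 1.237e-17 J)
Δt_min = 4.263e-18 s = 4.263 as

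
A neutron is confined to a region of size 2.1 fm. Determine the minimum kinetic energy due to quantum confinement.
1.175 MeV

Using the uncertainty principle:

1. Position uncertainty: Δx ≈ 2.100e-15 m
2. Minimum momentum uncertainty: Δp = ℏ/(2Δx) = 2.511e-20 kg·m/s
3. Minimum kinetic energy:
   KE = (Δp)²/(2m) = (2.511e-20)²/(2 × 1.675e-27 kg)
   KE = 1.882e-13 J = 1.175 MeV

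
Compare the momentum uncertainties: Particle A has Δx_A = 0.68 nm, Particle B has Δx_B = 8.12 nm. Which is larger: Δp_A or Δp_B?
Particle A has the larger minimum momentum uncertainty, by a factor of 11.94.

For each particle, the minimum momentum uncertainty is Δp_min = ℏ/(2Δx):

Particle A: Δp_A = ℏ/(2×6.800e-10 m) = 7.754e-26 kg·m/s
Particle B: Δp_B = ℏ/(2×8.120e-09 m) = 6.494e-27 kg·m/s

Ratio: Δp_A/Δp_B = 11.94

Since Δp_min ∝ 1/Δx, the particle with smaller position uncertainty (A) has larger momentum uncertainty.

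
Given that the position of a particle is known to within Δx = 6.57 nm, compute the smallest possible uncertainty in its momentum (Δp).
8.026 × 10^-27 kg·m/s

Using the Heisenberg uncertainty principle:
ΔxΔp ≥ ℏ/2

The minimum uncertainty in momentum is:
Δp_min = ℏ/(2Δx)
Δp_min = (1.055e-34 J·s) / (2 × 6.570e-09 m)
Δp_min = 8.026e-27 kg·m/s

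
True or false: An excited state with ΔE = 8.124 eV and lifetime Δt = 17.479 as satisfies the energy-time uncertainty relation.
No, it violates the uncertainty relation.

Calculate the product ΔEΔt:
ΔE = 8.124 eV = 1.302e-18 J
ΔEΔt = (1.302e-18 J) × (1.748e-17 s)
ΔEΔt = 2.275e-35 J·s

Compare to the minimum allowed value ℏ/2:
ℏ/2 = 5.273e-35 J·s

Since ΔEΔt = 2.275e-35 J·s < 5.273e-35 J·s = ℏ/2,
this violates the uncertainty relation.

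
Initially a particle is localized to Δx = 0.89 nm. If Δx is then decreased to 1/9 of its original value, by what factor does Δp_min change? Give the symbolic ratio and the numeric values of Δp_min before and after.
Original Δp_min = 5.925 × 10^-26 kg·m/s; new Δp'_min = 5.332 × 10^-25 kg·m/s; ratio Δp'_min/Δp_min = 9.

From the uncertainty principle ΔxΔp ≥ ℏ/2, the minimum momentum uncertainty is Δp_min = ℏ/(2Δx).

Original (Δx = 0.89 nm = 8.900e-10 m):
Δp_min = (1.055e-34 J·s)/(2 × 8.900e-10 m) = 5.925e-26 kg·m/s

When Δx → (1/9)Δx:
Δp'_min = ℏ/(2 × (1/9)Δx) = 9 × ℏ/(2Δx) = 9 × Δp_min
Δp'_min = 9 × 5.925e-26 kg·m/s = 5.332e-25 kg·m/s

Since Δp_min ∝ 1/Δx, when Δx is decreased to 1/9 of its original value, Δp_min increases to 9 times its original value.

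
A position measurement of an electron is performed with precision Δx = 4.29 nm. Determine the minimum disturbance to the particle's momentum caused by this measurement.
1.229 × 10^-26 kg·m/s

The uncertainty principle implies that measuring position disturbs momentum:
ΔxΔp ≥ ℏ/2

When we measure position with precision Δx, we necessarily introduce a momentum uncertainty:
Δp ≥ ℏ/(2Δx)
Δp_min = (1.055e-34 J·s) / (2 × 4.290e-09 m)
Δp_min = 1.229e-26 kg·m/s

The more precisely we measure position, the greater the momentum disturbance.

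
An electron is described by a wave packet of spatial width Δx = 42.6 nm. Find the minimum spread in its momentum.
1.238 × 10^-27 kg·m/s

For a wave packet, the spatial width Δx and momentum spread Δp are related by the uncertainty principle:
ΔxΔp ≥ ℏ/2

The minimum momentum spread is:
Δp_min = ℏ/(2Δx)
Δp_min = (1.055e-34 J·s) / (2 × 4.260e-08 m)
Δp_min = 1.238e-27 kg·m/s

A wave packet cannot have both a well-defined position and well-defined momentum.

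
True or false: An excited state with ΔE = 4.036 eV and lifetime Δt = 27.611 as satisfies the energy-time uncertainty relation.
No, it violates the uncertainty relation.

Calculate the product ΔEΔt:
ΔE = 4.036 eV = 6.466e-19 J
ΔEΔt = (6.466e-19 J) × (2.761e-17 s)
ΔEΔt = 1.785e-35 J·s

Compare to the minimum allowed value ℏ/2:
ℏ/2 = 5.273e-35 J·s

Since ΔEΔt = 1.785e-35 J·s < 5.273e-35 J·s = ℏ/2,
this violates the uncertainty relation.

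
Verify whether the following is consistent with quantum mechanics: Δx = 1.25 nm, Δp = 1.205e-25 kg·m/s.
Yes, it satisfies the uncertainty principle.

Calculate the product ΔxΔp:
ΔxΔp = (1.250e-09 m) × (1.205e-25 kg·m/s)
ΔxΔp = 1.506e-34 J·s

Compare to the minimum allowed value ℏ/2:
ℏ/2 = 5.273e-35 J·s

Since ΔxΔp = 1.506e-34 J·s ≥ 5.273e-35 J·s = ℏ/2,
the measurement satisfies the uncertainty principle.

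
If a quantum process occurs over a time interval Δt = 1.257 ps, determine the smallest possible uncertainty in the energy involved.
261.819 μeV

Using the energy-time uncertainty principle:
ΔEΔt ≥ ℏ/2

The minimum uncertainty in energy is:
ΔE_min = ℏ/(2Δt)
ΔE_min = (1.055e-34 J·s) / (2 × 1.257e-12 s)
ΔE_min = 4.195e-23 J = 261.819 μeV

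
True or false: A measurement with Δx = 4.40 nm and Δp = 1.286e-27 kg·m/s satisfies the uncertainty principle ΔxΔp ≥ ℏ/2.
No, it violates the uncertainty principle (impossible measurement).

Calculate the product ΔxΔp:
ΔxΔp = (4.400e-09 m) × (1.286e-27 kg·m/s)
ΔxΔp = 5.658e-36 J·s

Compare to the minimum allowed value ℏ/2:
ℏ/2 = 5.273e-35 J·s

Since ΔxΔp = 5.658e-36 J·s < 5.273e-35 J·s = ℏ/2,
the measurement violates the uncertainty principle.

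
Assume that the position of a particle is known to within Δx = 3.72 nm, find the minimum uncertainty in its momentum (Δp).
1.417 × 10^-26 kg·m/s

Using the Heisenberg uncertainty principle:
ΔxΔp ≥ ℏ/2

The minimum uncertainty in momentum is:
Δp_min = ℏ/(2Δx)
Δp_min = (1.055e-34 J·s) / (2 × 3.720e-09 m)
Δp_min = 1.417e-26 kg·m/s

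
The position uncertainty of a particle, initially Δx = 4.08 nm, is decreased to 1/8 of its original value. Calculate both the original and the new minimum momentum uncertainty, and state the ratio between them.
Original Δp_min = 1.292 × 10^-26 kg·m/s; new Δp'_min = 1.034 × 10^-25 kg·m/s; ratio Δp'_min/Δp_min = 8.

From the uncertainty principle ΔxΔp ≥ ℏ/2, the minimum momentum uncertainty is Δp_min = ℏ/(2Δx).

Original (Δx = 4.08 nm = 4.080e-09 m):
Δp_min = (1.055e-34 J·s)/(2 × 4.080e-09 m) = 1.292e-26 kg·m/s

When Δx → (1/8)Δx:
Δp'_min = ℏ/(2 × (1/8)Δx) = 8 × ℏ/(2Δx) = 8 × Δp_min
Δp'_min = 8 × 1.292e-26 kg·m/s = 1.034e-25 kg·m/s

Since Δp_min ∝ 1/Δx, when Δx is decreased to 1/8 of its original value, Δp_min increases to 8 times its original value.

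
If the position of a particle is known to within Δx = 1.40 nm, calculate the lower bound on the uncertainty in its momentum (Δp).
3.766 × 10^-26 kg·m/s

Using the Heisenberg uncertainty principle:
ΔxΔp ≥ ℏ/2

The minimum uncertainty in momentum is:
Δp_min = ℏ/(2Δx)
Δp_min = (1.055e-34 J·s) / (2 × 1.400e-09 m)
Δp_min = 3.766e-26 kg·m/s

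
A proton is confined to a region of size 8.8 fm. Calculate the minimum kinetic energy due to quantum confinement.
66.987 keV

Using the uncertainty principle:

1. Position uncertainty: Δx ≈ 8.800e-15 m
2. Minimum momentum uncertainty: Δp = ℏ/(2Δx) = 5.992e-21 kg·m/s
3. Minimum kinetic energy:
   KE = (Δp)²/(2m) = (5.992e-21)²/(2 × 1.673e-27 kg)
   KE = 1.073e-14 J = 66.987 keV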